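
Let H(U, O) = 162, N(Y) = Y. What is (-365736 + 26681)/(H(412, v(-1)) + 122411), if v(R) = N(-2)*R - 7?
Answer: -339055/122573 ≈ -2.7661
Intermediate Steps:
v(R) = -7 - 2*R (v(R) = -2*R - 7 = -7 - 2*R)
(-365736 + 26681)/(H(412, v(-1)) + 122411) = (-365736 + 26681)/(162 + 122411) = -339055/122573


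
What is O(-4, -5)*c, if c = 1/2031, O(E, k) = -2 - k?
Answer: 1/677 ≈ 0.0014771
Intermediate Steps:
c = 1/2031 ≈ 0.00049237
O(-4, -5)*c = (-2 - 1*(-5))*(1/2031) = (-2 + 5)*(1/2031) = 3*(1/2031) = 1/677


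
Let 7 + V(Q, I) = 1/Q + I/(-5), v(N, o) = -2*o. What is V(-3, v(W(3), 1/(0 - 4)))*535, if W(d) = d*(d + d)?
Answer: -23861/6 ≈ -3976.8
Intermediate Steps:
W(d) = 2*d² (W(d) = d*(2*d) = 2*d²)
V(Q, I) = -7 + 1/Q - I/5 (V(Q, I) = -7 + (1/Q + I/(-5)) = -7 + (1/Q + I*(-⅕)) = -7 + (1/Q - I/5) = -7 + 1/Q - I/5)
V(-3, v(W(3), 1/(0 - 4)))*535 = (-7 + 1/(-3) - (-2)/(5*(0 - 4)))*535 = (-7 - ⅓ - (-2)/(5*(-4)))*535 = (-7 - ⅓ - (-2)*(-1)/(5*4))*535 = (-7 - ⅓ - ⅕*½)*535 = (-7 - ⅓ - ⅒)*535 = -223/30*535 = -23861/6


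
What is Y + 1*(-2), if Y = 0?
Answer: -2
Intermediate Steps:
Y + 1*(-2) = 0 + 1*(-2) = 0 - 2 = -2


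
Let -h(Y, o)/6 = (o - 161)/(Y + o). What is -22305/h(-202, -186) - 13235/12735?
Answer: 3672848821/883809 ≈ 4155.7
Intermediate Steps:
h(Y, o) = -6*(-161 + o)/(Y + o) (h(Y, o) = -6*(o - 161)/(Y + o) = -6*(-161 + o)/(Y + o))
-22305/h(-202, -186) - 13235/12735 = -22305*(-202 - 186)/(6*(161 - 1*(-186))) - 13235/12735 = -22305*(-194/(3*(161 + 186))) - 13235*1/12735 = -22305/(6*(-1/388)*347) - 2647/2547 = -22305/(-1041/194) - 2647/2547 = -22305*(-194/1041) - 2647/2547 = 1442390/347 - 2647/2547 = 3672848821/883809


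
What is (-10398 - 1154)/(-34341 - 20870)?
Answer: 11552/55211 ≈ 0.20923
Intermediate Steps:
(-10398 - 1154)/(-34341 - 20870) = -11552/(-55211) = -11552*(-1/55211) = 11552/55211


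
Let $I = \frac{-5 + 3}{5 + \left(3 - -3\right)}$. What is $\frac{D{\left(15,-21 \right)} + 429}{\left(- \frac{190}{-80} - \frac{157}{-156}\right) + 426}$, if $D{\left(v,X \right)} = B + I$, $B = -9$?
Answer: $\frac{1440816}{1473637} \approx 0.97773$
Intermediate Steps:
$I = - \frac{2}{11}$ ($I = - \frac{2}{5 + \left(3 + 3\right)} = - \frac{2}{5 + 6} = - \frac{2}{11} \approx -0.18182$)
$D{\left(v,X \right)} = - \frac{101}{11}$ ($D{\left(v,X \right)} = -9 - \frac{2}{11} = - \frac{101}{11}$)
$\frac{D{\left(15,-21 \right)} + 429}{\left(- \frac{190}{-80} - \frac{157}{-156}\right) + 426} = \frac{- \frac{101}{11} + 429}{\left(- \frac{190}{-80} - \frac{157}{-156}\right) + 426} = \frac{4618}{11 \left(\left(\left(-190\right) \left(- \frac{1}{80}\right) - - \frac{157}{156}\right) + 426\right)} = \frac{4618}{11 \left(\left(\frac{19}{8} + \frac{157}{156}\right) + 426\right)} = \frac{4618}{11 \left(\frac{1055}{312} + 426\right)} = \frac{4618}{11 \cdot \frac{133967}{312}} = \frac{4618}{11} \cdot \frac{312}{133967} = \frac{1440816}{1473637}$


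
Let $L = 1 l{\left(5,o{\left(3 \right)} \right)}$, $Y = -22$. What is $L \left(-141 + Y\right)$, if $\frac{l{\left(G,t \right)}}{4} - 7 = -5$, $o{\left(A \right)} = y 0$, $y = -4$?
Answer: $-1304$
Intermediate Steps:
$o{\left(A \right)} = 0$ ($o{\left(A \right)} = \left(-4\right) 0 = 0$)
$l{\left(G,t \right)} = 8$ ($l{\left(G,t \right)} = 28 + 4 \left(-5\right) = 28 - 20 = 8$)
$L = 8$ ($L = 1 \cdot 8 = 8$)
$L \left(-141 + Y\right) = 8 \left(-141 - 22\right) = 8 \left(-163\right) = -1304$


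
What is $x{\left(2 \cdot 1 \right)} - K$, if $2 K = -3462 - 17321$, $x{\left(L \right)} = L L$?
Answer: $\frac{20791}{2} \approx 10396.0$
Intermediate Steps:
$x{\left(L \right)} = L^{2}$
$K = - \frac{20783}{2}$ ($K = \frac{-3462 - 17321}{2} = \frac{1}{2} \left(-20783\right) = - \frac{20783}{2} \approx -10392.0$)
$x{\left(2 \cdot 1 \right)} - K = \left(2 \cdot 1\right)^{2} - - \frac{20783}{2} = 2^{2} + \frac{20783}{2} = 4 + \frac{20783}{2} = \frac{20791}{2}$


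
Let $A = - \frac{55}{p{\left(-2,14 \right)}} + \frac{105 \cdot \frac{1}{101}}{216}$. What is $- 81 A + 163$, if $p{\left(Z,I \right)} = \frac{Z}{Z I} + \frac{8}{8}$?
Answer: $\frac{3491053}{808} \approx 4320.6$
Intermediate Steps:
$p{\left(Z,I \right)} = 1 + \frac{1}{I}$ ($p{\left(Z,I \right)} = \frac{Z}{I Z} + 8 \cdot \frac{1}{8} = Z \frac{1}{I Z} + 1 = \frac{1}{I} + 1 = 1 + \frac{1}{I}$)
$A = - \frac{373261}{7272}$ ($A = - \frac{55}{\frac{1}{14} \left(1 + 14\right)} + \frac{105 \cdot \frac{1}{101}}{216} = - \frac{55}{\frac{1}{14} \cdot 15} + 105 \cdot \frac{1}{101} \cdot \frac{1}{216} = - \frac{55}{\frac{15}{14}} + \frac{105}{101} \cdot \frac{1}{216} = \left(-55\right) \frac{14}{15} + \frac{35}{7272} = - \frac{154}{3} + \frac{35}{7272} = - \frac{373261}{7272} \approx -51.328$)
$- 81 A + 163 = \left(-81\right) \left(- \frac{373261}{7272}\right) + 163 = \frac{3359349}{808} + 163 = \frac{3491053}{808}$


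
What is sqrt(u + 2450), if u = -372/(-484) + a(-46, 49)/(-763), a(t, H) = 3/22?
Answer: sqrt(690552516710)/16786 ≈ 49.505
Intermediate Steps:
a(t, H) = 3/22 (a(t, H) = 3*(1/22) = 3/22)
u = 141885/184646 (u = -372/(-484) + (3/22)/(-763) = -372*(-1/484) + (3/22)*(-1/763) = 93/121 - 3/16786 = 141885/184646 ≈ 0.76842)
sqrt(u + 2450) = sqrt(141885/184646 + 2450) = sqrt(452524585/184646) = sqrt(690552516710)/16786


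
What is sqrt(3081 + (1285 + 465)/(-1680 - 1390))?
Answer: 2*sqrt(72581861)/307 ≈ 55.502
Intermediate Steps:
sqrt(3081 + (1285 + 465)/(-1680 - 1390)) = sqrt(3081 + 1750/(-3070)) = sqrt(3081 + 1750*(-1/3070)) = sqrt(3081 - 175/307) = sqrt(945692/307) = 2*sqrt(72581861)/307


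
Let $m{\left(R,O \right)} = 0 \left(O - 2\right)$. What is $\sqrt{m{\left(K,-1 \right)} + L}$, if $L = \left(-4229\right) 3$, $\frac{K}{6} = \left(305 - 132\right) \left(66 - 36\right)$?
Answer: $i \sqrt{12687} \approx 112.64 i$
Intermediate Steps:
$K = 31140$ ($K = 6 \left(305 - 132\right) \left(66 - 36\right) = 6 \cdot 173 \cdot 30 = 6 \cdot 5190 = 31140$)
$m{\left(R,O \right)} = 0$ ($m{\left(R,O \right)} = 0 \left(-2 + O\right) = 0$)
$L = -12687$
$\sqrt{m{\left(K,-1 \right)} + L} = \sqrt{0 - 12687} = \sqrt{-12687} = i \sqrt{12687}$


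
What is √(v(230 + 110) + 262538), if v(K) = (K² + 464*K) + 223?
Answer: 3*√59569 ≈ 732.20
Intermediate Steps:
v(K) = 223 + K² + 464*K
√(v(230 + 110) + 262538) = √((223 + (230 + 110)² + 464*(230 + 110)) + 262538) = √((223 + 340² + 464*340) + 262538) = √((223 + 115600 + 157760) + 262538) = √(273583 + 262538) = √536121 = 3*√59569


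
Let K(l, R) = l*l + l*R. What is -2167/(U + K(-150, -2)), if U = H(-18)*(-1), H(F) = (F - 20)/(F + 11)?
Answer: -15169/159562 ≈ -0.095067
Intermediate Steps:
H(F) = (-20 + F)/(11 + F)
K(l, R) = l² + R*l
U = -38/7 (U = ((-20 - 18)/(11 - 18))*(-1) = (-38/(-7))*(-1) = -⅐*(-38)*(-1) = (38/7)*(-1) = -38/7 ≈ -5.4286)
-2167/(U + K(-150, -2)) = -2167/(-38/7 - 150*(-2 - 150)) = -2167/(-38/7 - 150*(-152)) = -2167/(-38/7 + 22800) = -2167/159562/7 = -2167*7/159562 = -15169/159562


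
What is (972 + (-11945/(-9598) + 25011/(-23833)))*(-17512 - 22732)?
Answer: -4474907189218310/114374567 ≈ -3.9125e+7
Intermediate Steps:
(972 + (-11945/(-9598) + 25011/(-23833)))*(-17512 - 22732) = (972 + (-11945*(-1/9598) + 25011*(-1/23833)))*(-40244) = (972 + (11945/9598 - 25011/23833))*(-40244) = (972 + 44629607/228749134)*(-40244) = (222388787855/228749134)*(-40244) = -4474907189218310/114374567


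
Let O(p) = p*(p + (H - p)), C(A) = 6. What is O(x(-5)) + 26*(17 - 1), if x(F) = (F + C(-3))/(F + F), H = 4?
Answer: 2078/5 ≈ 415.60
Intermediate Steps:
x(F) = (6 + F)/(2*F) (x(F) = (F + 6)/(F + F) = (6 + F)/((2*F)) = (6 + F)*(1/(2*F)) = (6 + F)/(2*F))
O(p) = 4*p (O(p) = p*(p + (4 - p)) = p*4 = 4*p)
O(x(-5)) + 26*(17 - 1) = 4*((½)*(6 - 5)/(-5)) + 26*(17 - 1) = 4*((½)*(-⅕)*1) + 26*16 = 4*(-⅒) + 416 = -⅖ + 416 = 2078/5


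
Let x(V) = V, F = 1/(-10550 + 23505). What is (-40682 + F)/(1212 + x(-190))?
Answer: -527035309/13240010 ≈ -39.806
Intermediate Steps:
F = 1/12955 ≈ 7.7190e-5
(-40682 + F)/(1212 + x(-190)) = (-40682 + 1/12955)/(1212 - 190) = -527035309/12955/1022 = -527035309/12955*1/1022 = -527035309/13240010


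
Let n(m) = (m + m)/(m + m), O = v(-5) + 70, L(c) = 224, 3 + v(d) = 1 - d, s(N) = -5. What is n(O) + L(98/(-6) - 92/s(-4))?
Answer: 225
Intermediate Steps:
v(d) = -2 - d (v(d) = -3 + (1 - d) = -2 - d)
O = 73 (O = (-2 - 1*(-5)) + 70 = (-2 + 5) + 70 = 3 + 70 = 73)
n(m) = 1 (n(m) = (2*m)/((2*m)) = (2*m)*(1/(2*m)) = 1)
n(O) + L(98/(-6) - 92/s(-4)) = 1 + 224 = 225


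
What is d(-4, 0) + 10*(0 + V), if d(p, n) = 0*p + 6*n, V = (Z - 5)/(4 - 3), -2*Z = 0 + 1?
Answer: -55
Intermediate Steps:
Z = -1/2 (Z = -(0 + 1)/2 = -1/2*1 = -1/2 ≈ -0.50000)
V = -11/2 (V = (-1/2 - 5)/(4 - 3) = -11/2/1 = -11/2*1 = -11/2 ≈ -5.5000)
d(p, n) = 6*n (d(p, n) = 0 + 6*n = 6*n)
d(-4, 0) + 10*(0 + V) = 6*0 + 10*(0 - 11/2) = 0 + 10*(-11/2) = 0 - 55 = -55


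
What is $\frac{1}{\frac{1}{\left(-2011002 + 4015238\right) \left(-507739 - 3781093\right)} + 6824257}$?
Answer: $\frac{8595831492352}{58660163232503582463} \approx 1.4654 \cdot 10^{-7}$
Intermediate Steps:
$\frac{1}{\frac{1}{\left(-2011002 + 4015238\right) \left(-507739 - 3781093\right)} + 6824257} = \frac{1}{\frac{1}{2004236 \left(-4288832\right)} + 6824257} = \frac{1}{\frac{1}{-8595831492352} + 6824257} = \frac{1}{- \frac{1}{8595831492352} + 6824257} = \frac{1}{\frac{58660163232503582463}{8595831492352}} = \frac{8595831492352}{58660163232503582463}$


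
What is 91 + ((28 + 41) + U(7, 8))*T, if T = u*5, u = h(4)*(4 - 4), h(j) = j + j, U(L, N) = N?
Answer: 91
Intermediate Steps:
h(j) = 2*j
u = 0 (u = (2*4)*(4 - 4) = 8*0 = 0)
T = 0 (T = 0*5 = 0)
91 + ((28 + 41) + U(7, 8))*T = 91 + ((28 + 41) + 8)*0 = 91 + (69 + 8)*0 = 91 + 77*0 = 91 + 0 = 91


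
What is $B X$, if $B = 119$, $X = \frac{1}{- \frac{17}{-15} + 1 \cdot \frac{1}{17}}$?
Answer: $\frac{30345}{304} \approx 99.819$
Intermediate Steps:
$X = \frac{255}{304}$ ($X = \frac{1}{\left(-17\right) \left(- \frac{1}{15}\right) + 1 \cdot \frac{1}{17}} = \frac{1}{\frac{17}{15} + \frac{1}{17}} = \frac{1}{\frac{304}{255}} = \frac{255}{304} \approx 0.83882$)
$B X = 119 \cdot \frac{255}{304} = \frac{30345}{304}$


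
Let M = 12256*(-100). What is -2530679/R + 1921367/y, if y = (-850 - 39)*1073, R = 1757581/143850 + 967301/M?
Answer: -34742816661712309397/156902041981547 ≈ -2.2143e+5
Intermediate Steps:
M = -1225600
R = 1151397157/100744320 (R = 1757581/143850 + 967301/(-1225600) = 1757581*(1/143850) + 967301*(-1/1225600) = 251083/20550 - 967301/1225600 = 1151397157/100744320 ≈ 11.429)
y = -953897 (y = -889*1073 = -953897)
-2530679/R + 1921367/y = -2530679/1151397157/100744320 + 1921367/(-953897) = -2530679*100744320/1151397157 + 1921367*(-1/953897) = -254951534993280/1151397157 - 274481/136271 = -34742816661712309397/156902041981547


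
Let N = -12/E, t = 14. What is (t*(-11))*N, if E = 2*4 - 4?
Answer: 462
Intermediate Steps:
E = 4 (E = 8 - 4 = 4)
N = -3 (N = -12/4 = -12*¼ = -3)
(t*(-11))*N = (14*(-11))*(-3) = -154*(-3) = 462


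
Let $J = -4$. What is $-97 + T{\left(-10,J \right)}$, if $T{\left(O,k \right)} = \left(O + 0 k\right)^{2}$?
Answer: $3$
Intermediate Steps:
$T{\left(O,k \right)} = O^{2}$ ($T{\left(O,k \right)} = \left(O + 0\right)^{2} = O^{2}$)
$-97 + T{\left(-10,J \right)} = -97 + \left(-10\right)^{2} = -97 + 100 = 3$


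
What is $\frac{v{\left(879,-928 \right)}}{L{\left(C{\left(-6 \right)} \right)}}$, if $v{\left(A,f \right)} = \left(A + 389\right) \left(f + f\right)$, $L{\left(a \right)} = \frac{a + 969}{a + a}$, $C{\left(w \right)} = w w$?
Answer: $- \frac{56481792}{335} \approx -1.686 \cdot 10^{5}$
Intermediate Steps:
$C{\left(w \right)} = w^{2}$
$L{\left(a \right)} = \frac{969 + a}{2 a}$
$v{\left(A,f \right)} = 2 f \left(389 + A\right)$ ($v{\left(A,f \right)} = \left(389 + A\right) 2 f = 2 f \left(389 + A\right)$)
$\frac{v{\left(879,-928 \right)}}{L{\left(C{\left(-6 \right)} \right)}} = \frac{2 \left(-928\right) \left(389 + 879\right)}{\frac{1}{2} \frac{1}{\left(-6\right)^{2}} \left(969 + \left(-6\right)^{2}\right)} = \frac{2 \left(-928\right) 1268}{\frac{1}{2} \cdot \frac{1}{36} \left(969 + 36\right)} = - \frac{2353408}{\frac{1}{2} \cdot \frac{1}{36} \cdot 1005} = - \frac{2353408}{\frac{335}{24}} = \left(-2353408\right) \frac{24}{335} = - \frac{56481792}{335}$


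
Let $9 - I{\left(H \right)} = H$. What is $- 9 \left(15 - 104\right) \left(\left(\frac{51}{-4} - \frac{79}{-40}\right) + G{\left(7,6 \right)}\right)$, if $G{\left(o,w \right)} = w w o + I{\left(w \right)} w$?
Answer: $\frac{8305569}{40} \approx 2.0764 \cdot 10^{5}$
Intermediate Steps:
$I{\left(H \right)} = 9 - H$
$G{\left(o,w \right)} = o w^{2} + w \left(9 - w\right)$ ($G{\left(o,w \right)} = w w o + \left(9 - w\right) w = w^{2} o + w \left(9 - w\right) = o w^{2} + w \left(9 - w\right)$)
$- 9 \left(15 - 104\right) \left(\left(\frac{51}{-4} - \frac{79}{-40}\right) + G{\left(7,6 \right)}\right) = - 9 \left(15 - 104\right) \left(\left(\frac{51}{-4} - \frac{79}{-40}\right) + 6 \left(9 - 6 + 7 \cdot 6\right)\right) = - 9 \left(- 89 \left(\left(51 \left(- \frac{1}{4}\right) - - \frac{79}{40}\right) + 6 \left(9 - 6 + 42\right)\right)\right) = - 9 \left(- 89 \left(\left(- \frac{51}{4} + \frac{79}{40}\right) + 6 \cdot 45\right)\right) = - 9 \left(- 89 \left(- \frac{431}{40} + 270\right)\right) = - 9 \left(\left(-89\right) \frac{10369}{40}\right) = \left(-9\right) \left(- \frac{922841}{40}\right) = \frac{8305569}{40}$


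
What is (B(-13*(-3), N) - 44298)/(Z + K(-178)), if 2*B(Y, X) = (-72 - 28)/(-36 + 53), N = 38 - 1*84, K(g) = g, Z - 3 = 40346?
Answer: -753116/682907 ≈ -1.1028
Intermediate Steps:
Z = 40349 (Z = 3 + 40346 = 40349)
N = -46 (N = 38 - 84 = -46)
B(Y, X) = -50/17 (B(Y, X) = ((-72 - 28)/(-36 + 53))/2 = (-100/17)/2 = (-100*1/17)/2 = (½)*(-100/17) = -50/17)
(B(-13*(-3), N) - 44298)/(Z + K(-178)) = (-50/17 - 44298)/(40349 - 178) = -753116/17/40171 = -753116/17*1/40171 = -753116/682907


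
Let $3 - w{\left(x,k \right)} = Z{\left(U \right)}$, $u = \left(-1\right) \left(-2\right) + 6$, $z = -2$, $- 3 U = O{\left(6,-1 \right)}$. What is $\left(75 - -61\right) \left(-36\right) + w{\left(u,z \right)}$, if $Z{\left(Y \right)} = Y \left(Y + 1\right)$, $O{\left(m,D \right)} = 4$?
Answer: $- \frac{44041}{9} \approx -4893.4$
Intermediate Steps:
$U = - \frac{4}{3}$ ($U = \left(- \frac{1}{3}\right) 4 = - \frac{4}{3} \approx -1.3333$)
$u = 8$ ($u = 2 + 6 = 8$)
$Z{\left(Y \right)} = Y \left(1 + Y\right)$
$w{\left(x,k \right)} = \frac{23}{9}$ ($w{\left(x,k \right)} = 3 - - \frac{4 \left(1 - \frac{4}{3}\right)}{3} = 3 - \left(- \frac{4}{3}\right) \left(- \frac{1}{3}\right) = 3 - \frac{4}{9} = \frac{23}{9}$)
$\left(75 - -61\right) \left(-36\right) + w{\left(u,z \right)} = \left(75 - -61\right) \left(-36\right) + \frac{23}{9} = \left(75 + 61\right) \left(-36\right) + \frac{23}{9} = 136 \left(-36\right) + \frac{23}{9} = -4896 + \frac{23}{9} = - \frac{44041}{9}$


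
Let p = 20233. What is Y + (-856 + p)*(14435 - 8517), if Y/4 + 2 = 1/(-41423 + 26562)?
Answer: 1704156612154/14861 ≈ 1.1467e+8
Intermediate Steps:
Y = -118892/14861 (Y = -8 + 4/(-41423 + 26562) = -8 + 4/(-14861) = -8 + 4*(-1/14861) = -8 - 4/14861 = -118892/14861 ≈ -8.0003)
Y + (-856 + p)*(14435 - 8517) = -118892/14861 + (-856 + 20233)*(14435 - 8517) = -118892/14861 + 19377*5918 = -118892/14861 + 114673086 = 1704156612154/14861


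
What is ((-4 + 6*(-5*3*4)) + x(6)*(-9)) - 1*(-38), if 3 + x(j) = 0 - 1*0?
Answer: -299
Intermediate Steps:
x(j) = -3 (x(j) = -3 + (0 - 1*0) = -3 + (0 + 0) = -3 + 0 = -3)
((-4 + 6*(-5*3*4)) + x(6)*(-9)) - 1*(-38) = ((-4 + 6*(-5*3*4)) - 3*(-9)) - 1*(-38) = ((-4 + 6*(-15*4)) + 27) + 38 = ((-4 + 6*(-60)) + 27) + 38 = ((-4 - 360) + 27) + 38 = (-364 + 27) + 38 = -337 + 38 = -299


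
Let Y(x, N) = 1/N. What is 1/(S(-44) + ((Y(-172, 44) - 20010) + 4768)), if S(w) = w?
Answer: -44/672583 ≈ -6.5419e-5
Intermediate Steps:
1/(S(-44) + ((Y(-172, 44) - 20010) + 4768)) = 1/(-44 + ((1/44 - 20010) + 4768)) = 1/(-44 + (-880439/44 + 4768)) = 1/(-44 - 670647/44) = 1/(-672583/44) = -44/672583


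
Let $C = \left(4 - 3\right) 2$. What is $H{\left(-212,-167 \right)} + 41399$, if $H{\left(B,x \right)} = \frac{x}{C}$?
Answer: $\frac{82631}{2} \approx 41316.0$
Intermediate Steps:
$C = 2$ ($C = 1 \cdot 2 = 2$)
$H{\left(B,x \right)} = \frac{x}{2}$
$H{\left(-212,-167 \right)} + 41399 = \frac{1}{2} \left(-167\right) + 41399 = - \frac{167}{2} + 41399 = \frac{82631}{2}$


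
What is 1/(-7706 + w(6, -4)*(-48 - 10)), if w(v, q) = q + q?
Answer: -1/7242 ≈ -0.00013808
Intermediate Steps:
w(v, q) = 2*q
1/(-7706 + w(6, -4)*(-48 - 10)) = 1/(-7706 + (2*(-4))*(-48 - 10)) = 1/(-7706 - 8*(-58)) = 1/(-7706 + 464) = 1/(-7242) = -1/7242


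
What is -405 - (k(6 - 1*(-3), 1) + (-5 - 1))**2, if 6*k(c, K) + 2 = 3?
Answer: -15805/36 ≈ -439.03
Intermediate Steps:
k(c, K) = 1/6 (k(c, K) = -1/3 + (1/6)*3 = -1/3 + 1/2 = 1/6)
-405 - (k(6 - 1*(-3), 1) + (-5 - 1))**2 = -405 - (1/6 + (-5 - 1))**2 = -405 - (1/6 - 6)**2 = -405 - (-35/6)**2 = -405 - 1*1225/36 = -405 - 1225/36 = -15805/36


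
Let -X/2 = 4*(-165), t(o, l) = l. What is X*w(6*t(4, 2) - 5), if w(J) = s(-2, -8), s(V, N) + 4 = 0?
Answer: -5280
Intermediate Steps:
s(V, N) = -4 (s(V, N) = -4 + 0 = -4)
X = 1320 (X = -8*(-165) = -2*(-660) = 1320)
w(J) = -4
X*w(6*t(4, 2) - 5) = 1320*(-4) = -5280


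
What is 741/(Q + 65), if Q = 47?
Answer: 741/112 ≈ 6.6161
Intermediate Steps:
741/(Q + 65) = 741/(47 + 65) = 741/112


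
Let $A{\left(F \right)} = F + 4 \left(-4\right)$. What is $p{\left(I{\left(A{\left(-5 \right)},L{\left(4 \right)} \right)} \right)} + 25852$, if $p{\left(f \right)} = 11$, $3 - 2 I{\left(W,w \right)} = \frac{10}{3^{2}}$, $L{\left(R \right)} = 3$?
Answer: $25863$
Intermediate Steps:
$A{\left(F \right)} = -16 + F$ ($A{\left(F \right)} = F - 16 = -16 + F$)
$I{\left(W,w \right)} = \frac{17}{18}$ ($I{\left(W,w \right)} = \frac{3}{2} - \frac{10 \frac{1}{3^{2}}}{2} = \frac{3}{2} - \frac{10 \cdot \frac{1}{9}}{2} = \frac{3}{2} - \frac{5}{9} = \frac{17}{18}$)
$p{\left(I{\left(A{\left(-5 \right)},L{\left(4 \right)} \right)} \right)} + 25852 = 11 + 25852 = 25863$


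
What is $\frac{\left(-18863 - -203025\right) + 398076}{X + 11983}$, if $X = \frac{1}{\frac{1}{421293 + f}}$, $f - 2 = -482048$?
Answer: $- \frac{291119}{24385} \approx -11.938$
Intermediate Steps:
$f = -482046$ ($f = 2 - 482048 = -482046$)
$X = -60753$ ($X = \frac{1}{\frac{1}{421293 - 482046}} = \frac{1}{\frac{1}{-60753}} = \frac{1}{- \frac{1}{60753}} = -60753$)
$\frac{\left(-18863 - -203025\right) + 398076}{X + 11983} = \frac{\left(-18863 - -203025\right) + 398076}{-60753 + 11983} = \frac{\left(-18863 + 203025\right) + 398076}{-48770} = \left(184162 + 398076\right) \left(- \frac{1}{48770}\right) = 582238 \left(- \frac{1}{48770}\right) = - \frac{291119}{24385}$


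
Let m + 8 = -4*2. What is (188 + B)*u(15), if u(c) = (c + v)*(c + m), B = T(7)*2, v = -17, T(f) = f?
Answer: 404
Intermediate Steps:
B = 14 (B = 7*2 = 14)
m = -16 (m = -8 - 4*2 = -8 - 8 = -16)
u(c) = (-17 + c)*(-16 + c) (u(c) = (c - 17)*(c - 16) = (-17 + c)*(-16 + c))
(188 + B)*u(15) = (188 + 14)*(272 + 15**2 - 33*15) = 202*(272 + 225 - 495) = 202*2 = 404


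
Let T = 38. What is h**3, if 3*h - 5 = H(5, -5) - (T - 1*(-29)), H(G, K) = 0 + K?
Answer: -300763/27 ≈ -11139.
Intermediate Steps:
H(G, K) = K
h = -67/3 (h = 5/3 + (-5 - (38 - 1*(-29)))/3 = 5/3 + (-5 - (38 + 29))/3 = 5/3 + (-5 - 1*67)/3 = 5/3 + (-5 - 67)/3 = 5/3 + (1/3)*(-72) = 5/3 - 24 = -67/3 ≈ -22.333)
h**3 = (-67/3)**3 = -300763/27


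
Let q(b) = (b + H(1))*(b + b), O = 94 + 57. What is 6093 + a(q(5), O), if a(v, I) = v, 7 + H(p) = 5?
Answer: 6123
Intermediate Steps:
O = 151
H(p) = -2 (H(p) = -7 + 5 = -2)
q(b) = 2*b*(-2 + b) (q(b) = (b - 2)*(b + b) = (-2 + b)*(2*b) = 2*b*(-2 + b))
6093 + a(q(5), O) = 6093 + 2*5*(-2 + 5) = 6093 + 2*5*3 = 6093 + 30 = 6123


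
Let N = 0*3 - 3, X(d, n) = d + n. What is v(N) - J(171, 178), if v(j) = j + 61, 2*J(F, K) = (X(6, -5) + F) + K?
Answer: -117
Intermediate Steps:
N = -3 (N = 0 - 3 = -3)
J(F, K) = 1/2 + F/2 + K/2 (J(F, K) = (((6 - 5) + F) + K)/2 = ((1 + F) + K)/2 = (1 + F + K)/2 = 1/2 + F/2 + K/2)
v(j) = 61 + j
v(N) - J(171, 178) = (61 - 3) - (1/2 + (1/2)*171 + (1/2)*178) = 58 - (1/2 + 171/2 + 89) = 58 - 1*175 = 58 - 175 = -117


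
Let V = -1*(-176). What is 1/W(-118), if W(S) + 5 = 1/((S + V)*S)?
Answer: -6844/34221 ≈ -0.19999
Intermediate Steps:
V = 176
W(S) = -5 + 1/(S*(176 + S)) (W(S) = -5 + 1/((S + 176)*S) = -5 + 1/((176 + S)*S) = -5 + 1/(S*(176 + S)))
1/W(-118) = 1/((1 - 880*(-118) - 5*(-118)²)/((-118)*(176 - 118))) = 1/(-1/118*(1 + 103840 - 5*13924)/58) = 1/(-1/118*1/58*(1 + 103840 - 69620)) = 1/(-1/118*1/58*34221) = 1/(-34221/6844) = -6844/34221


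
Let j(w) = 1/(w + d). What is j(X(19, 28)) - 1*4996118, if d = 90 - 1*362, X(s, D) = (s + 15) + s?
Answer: -1094149843/219 ≈ -4.9961e+6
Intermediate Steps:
X(s, D) = 15 + 2*s (X(s, D) = (15 + s) + s = 15 + 2*s)
d = -272 (d = 90 - 362 = -272)
j(w) = 1/(-272 + w) (j(w) = 1/(w - 272) = 1/(-272 + w))
j(X(19, 28)) - 1*4996118 = 1/(-272 + (15 + 2*19)) - 1*4996118 = 1/(-272 + (15 + 38)) - 4996118 = 1/(-272 + 53) - 4996118 = 1/(-219) - 4996118 = -1/219 - 4996118 = -1094149843/219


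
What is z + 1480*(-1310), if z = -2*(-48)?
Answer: -1938704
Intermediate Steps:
z = 96
z + 1480*(-1310) = 96 + 1480*(-1310) = 96 - 1938800 = -1938704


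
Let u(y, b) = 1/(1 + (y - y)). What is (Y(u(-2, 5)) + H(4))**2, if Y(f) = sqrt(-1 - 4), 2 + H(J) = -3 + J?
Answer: (-1 + I*sqrt(5))**2 ≈ -4.0 - 4.4721*I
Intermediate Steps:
u(y, b) = 1 (u(y, b) = 1/(1 + 0) = 1/1 = 1)
H(J) = -5 + J (H(J) = -2 + (-3 + J) = -5 + J)
Y(f) = I*sqrt(5) (Y(f) = sqrt(-5) = I*sqrt(5))
(Y(u(-2, 5)) + H(4))**2 = (I*sqrt(5) + (-5 + 4))**2 = (I*sqrt(5) - 1)**2 = (-1 + I*sqrt(5))**2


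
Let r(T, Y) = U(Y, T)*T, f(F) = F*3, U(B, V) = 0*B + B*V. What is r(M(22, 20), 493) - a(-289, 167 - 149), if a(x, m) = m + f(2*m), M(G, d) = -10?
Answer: 49174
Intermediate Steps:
U(B, V) = B*V (U(B, V) = 0 + B*V = B*V)
f(F) = 3*F
r(T, Y) = Y*T² (r(T, Y) = (Y*T)*T = (T*Y)*T = Y*T²)
a(x, m) = 7*m (a(x, m) = m + 3*(2*m) = m + 6*m = 7*m)
r(M(22, 20), 493) - a(-289, 167 - 149) = 493*(-10)² - 7*(167 - 149) = 493*100 - 7*18 = 49300 - 1*126 = 49300 - 126 = 49174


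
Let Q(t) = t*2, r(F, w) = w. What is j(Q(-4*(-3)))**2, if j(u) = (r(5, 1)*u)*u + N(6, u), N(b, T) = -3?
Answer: 328329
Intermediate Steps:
Q(t) = 2*t
j(u) = -3 + u**2 (j(u) = (1*u)*u - 3 = u*u - 3 = u**2 - 3 = -3 + u**2)
j(Q(-4*(-3)))**2 = (-3 + (2*(-4*(-3)))**2)**2 = (-3 + (2*12)**2)**2 = (-3 + 24**2)**2 = (-3 + 576)**2 = 573**2 = 328329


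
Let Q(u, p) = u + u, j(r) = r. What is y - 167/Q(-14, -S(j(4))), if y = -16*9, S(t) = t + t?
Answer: -3865/28 ≈ -138.04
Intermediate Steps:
S(t) = 2*t
Q(u, p) = 2*u
y = -144
y - 167/Q(-14, -S(j(4))) = -144 - 167/(2*(-14)) = -144 - 167/(-28) = -144 - 167*(-1)/28 = -144 - 1*(-167/28) = -144 + 167/28 = -3865/28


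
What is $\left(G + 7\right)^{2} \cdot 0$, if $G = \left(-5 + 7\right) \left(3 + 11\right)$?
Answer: $0$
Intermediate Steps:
$G = 28$ ($G = 2 \cdot 14 = 28$)
$\left(G + 7\right)^{2} \cdot 0 = \left(28 + 7\right)^{2} \cdot 0 = 35^{2} \cdot 0 = 1225 \cdot 0 = 0$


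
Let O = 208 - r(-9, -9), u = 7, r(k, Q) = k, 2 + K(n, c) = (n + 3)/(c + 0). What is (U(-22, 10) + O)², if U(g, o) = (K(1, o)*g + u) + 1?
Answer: 1692601/25 ≈ 67704.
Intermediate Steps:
K(n, c) = -2 + (3 + n)/c (K(n, c) = -2 + (n + 3)/(c + 0) = -2 + (3 + n)/c)
O = 217 (O = 208 - 1*(-9) = 208 + 9 = 217)
U(g, o) = 8 + g*(4 - 2*o)/o (U(g, o) = (((3 + 1 - 2*o)/o)*g + 7) + 1 = (((4 - 2*o)/o)*g + 7) + 1 = (g*(4 - 2*o)/o + 7) + 1 = (7 + g*(4 - 2*o)/o) + 1 = 8 + g*(4 - 2*o)/o)
(U(-22, 10) + O)² = ((8 - 2*(-22) + 4*(-22)/10) + 217)² = ((8 + 44 + 4*(-22)*(⅒)) + 217)² = ((8 + 44 - 44/5) + 217)² = (216/5 + 217)² = (1301/5)² = 1692601/25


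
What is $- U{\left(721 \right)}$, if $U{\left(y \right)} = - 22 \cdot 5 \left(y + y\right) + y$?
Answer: $157899$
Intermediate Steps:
$U{\left(y \right)} = - 219 y$ ($U{\left(y \right)} = - 22 \cdot 5 \cdot 2 y + y = - 22 \cdot 10 y + y = - 220 y + y = - 219 y$)
$- U{\left(721 \right)} = - \left(-219\right) 721 = \left(-1\right) \left(-157899\right) = 157899$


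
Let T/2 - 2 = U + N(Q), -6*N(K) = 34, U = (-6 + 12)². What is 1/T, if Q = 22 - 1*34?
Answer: 3/194 ≈ 0.015464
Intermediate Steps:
Q = -12 (Q = 22 - 34 = -12)
U = 36 (U = 6² = 36)
N(K) = -17/3 (N(K) = -⅙*34 = -17/3)
T = 194/3 (T = 4 + 2*(36 - 17/3) = 4 + 2*(91/3) = 4 + 182/3 = 194/3 ≈ 64.667)
1/T = 1/(194/3) = 3/194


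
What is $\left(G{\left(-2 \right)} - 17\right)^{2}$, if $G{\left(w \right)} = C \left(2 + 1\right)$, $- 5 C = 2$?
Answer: $\frac{8281}{25} \approx 331.24$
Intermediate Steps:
$C = - \frac{2}{5}$ ($C = \left(- \frac{1}{5}\right) 2 = - \frac{2}{5} \approx -0.4$)
$G{\left(w \right)} = - \frac{6}{5}$ ($G{\left(w \right)} = - \frac{2 \left(2 + 1\right)}{5} = \left(- \frac{2}{5}\right) 3 = - \frac{6}{5}$)
$\left(G{\left(-2 \right)} - 17\right)^{2} = \left(- \frac{6}{5} - 17\right)^{2} = \left(- \frac{91}{5}\right)^{2} = \frac{8281}{25}$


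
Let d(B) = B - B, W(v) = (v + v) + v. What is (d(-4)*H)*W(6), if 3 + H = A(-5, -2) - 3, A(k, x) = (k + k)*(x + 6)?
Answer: 0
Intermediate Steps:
W(v) = 3*v (W(v) = 2*v + v = 3*v)
d(B) = 0
A(k, x) = 2*k*(6 + x) (A(k, x) = (2*k)*(6 + x) = 2*k*(6 + x))
H = -46 (H = -3 + (2*(-5)*(6 - 2) - 3) = -3 + (2*(-5)*4 - 3) = -3 + (-40 - 3) = -3 - 43 = -46)
(d(-4)*H)*W(6) = (0*(-46))*(3*6) = 0*18 = 0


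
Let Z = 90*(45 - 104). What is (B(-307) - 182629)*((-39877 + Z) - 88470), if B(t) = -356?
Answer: 24457226145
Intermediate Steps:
Z = -5310 (Z = 90*(-59) = -5310)
(B(-307) - 182629)*((-39877 + Z) - 88470) = (-356 - 182629)*((-39877 - 5310) - 88470) = -182985*(-45187 - 88470) = -182985*(-133657) = 24457226145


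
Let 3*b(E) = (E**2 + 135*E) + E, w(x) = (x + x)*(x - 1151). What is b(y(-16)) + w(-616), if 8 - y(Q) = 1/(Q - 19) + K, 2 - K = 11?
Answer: 8003461376/3675 ≈ 2.1778e+6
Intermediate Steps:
K = -9 (K = 2 - 1*11 = 2 - 11 = -9)
y(Q) = 17 - 1/(-19 + Q) (y(Q) = 8 - (1/(Q - 19) - 9) = 8 - (1/(-19 + Q) - 9) = 8 - (-9 + 1/(-19 + Q)) = 8 + (9 - 1/(-19 + Q)) = 17 - 1/(-19 + Q))
w(x) = 2*x*(-1151 + x) (w(x) = (2*x)*(-1151 + x) = 2*x*(-1151 + x))
b(E) = E**2/3 + 136*E/3 (b(E) = ((E**2 + 135*E) + E)/3 = (E**2 + 136*E)/3 = E**2/3 + 136*E/3)
b(y(-16)) + w(-616) = ((-324 + 17*(-16))/(-19 - 16))*(136 + (-324 + 17*(-16))/(-19 - 16))/3 + 2*(-616)*(-1151 - 616) = ((-324 - 272)/(-35))*(136 + (-324 - 272)/(-35))/3 + 2*(-616)*(-1767) = (-1/35*(-596))*(136 - 1/35*(-596))/3 + 2176944 = (1/3)*(596/35)*(136 + 596/35) + 2176944 = (1/3)*(596/35)*(5356/35) + 2176944 = 3192176/3675 + 2176944 = 8003461376/3675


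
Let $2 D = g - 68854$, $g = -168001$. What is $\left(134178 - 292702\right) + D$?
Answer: $- \frac{553903}{2} \approx -2.7695 \cdot 10^{5}$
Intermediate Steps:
$D = - \frac{236855}{2}$ ($D = \frac{-168001 - 68854}{2} = \frac{1}{2} \left(-236855\right) = - \frac{236855}{2} \approx -1.1843 \cdot 10^{5}$)
$\left(134178 - 292702\right) + D = \left(134178 - 292702\right) - \frac{236855}{2} = -158524 - \frac{236855}{2} = - \frac{553903}{2}$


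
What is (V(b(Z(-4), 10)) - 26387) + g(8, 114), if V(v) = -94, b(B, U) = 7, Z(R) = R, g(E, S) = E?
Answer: -26473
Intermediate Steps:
(V(b(Z(-4), 10)) - 26387) + g(8, 114) = (-94 - 26387) + 8 = -26481 + 8 = -26473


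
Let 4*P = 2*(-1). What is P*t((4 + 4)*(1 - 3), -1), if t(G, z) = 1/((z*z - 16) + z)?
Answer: 1/32 ≈ 0.031250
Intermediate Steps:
P = -½ (P = (2*(-1))/4 = (¼)*(-2) = -½ ≈ -0.50000)
t(G, z) = 1/(-16 + z + z²) (t(G, z) = 1/((z² - 16) + z) = 1/((-16 + z²) + z) = 1/(-16 + z + z²))
P*t((4 + 4)*(1 - 3), -1) = -1/(2*(-16 - 1 + (-1)²)) = -1/(2*(-16 - 1 + 1)) = -½/(-16) = -½*(-1/16) = 1/32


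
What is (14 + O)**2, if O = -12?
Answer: 4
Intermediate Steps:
(14 + O)**2 = (14 - 12)**2 = 2**2 = 4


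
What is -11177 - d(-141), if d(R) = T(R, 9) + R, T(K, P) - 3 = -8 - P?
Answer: -11022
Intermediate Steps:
T(K, P) = -5 - P (T(K, P) = 3 + (-8 - P) = -5 - P)
d(R) = -14 + R (d(R) = (-5 - 1*9) + R = (-5 - 9) + R = -14 + R)
-11177 - d(-141) = -11177 - (-14 - 141) = -11177 - 1*(-155) = -11177 + 155 = -11022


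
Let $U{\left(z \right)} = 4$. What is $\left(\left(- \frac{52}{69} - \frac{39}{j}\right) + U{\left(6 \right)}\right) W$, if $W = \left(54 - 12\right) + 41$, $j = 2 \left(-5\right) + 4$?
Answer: $\frac{111635}{138} \approx 808.95$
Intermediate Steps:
$j = -6$ ($j = -10 + 4 = -6$)
$W = 83$ ($W = 42 + 41 = 83$)
$\left(\left(- \frac{52}{69} - \frac{39}{j}\right) + U{\left(6 \right)}\right) W = \left(\left(- \frac{52}{69} - \frac{39}{-6}\right) + 4\right) 83 = \left(\left(\left(-52\right) \frac{1}{69} - - \frac{13}{2}\right) + 4\right) 83 = \left(\left(- \frac{52}{69} + \frac{13}{2}\right) + 4\right) 83 = \left(\frac{793}{138} + 4\right) 83 = \frac{1345}{138} \cdot 83 = \frac{111635}{138}$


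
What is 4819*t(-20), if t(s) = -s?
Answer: 96380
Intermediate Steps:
4819*t(-20) = 4819*(-1*(-20)) = 4819*20 = 96380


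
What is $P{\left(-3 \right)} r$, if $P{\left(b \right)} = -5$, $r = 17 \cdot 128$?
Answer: $-10880$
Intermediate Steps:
$r = 2176$
$P{\left(-3 \right)} r = \left(-5\right) 2176 = -10880$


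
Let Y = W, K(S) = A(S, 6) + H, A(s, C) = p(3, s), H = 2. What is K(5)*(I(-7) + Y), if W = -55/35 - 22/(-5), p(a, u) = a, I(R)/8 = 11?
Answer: 3179/7 ≈ 454.14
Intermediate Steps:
I(R) = 88 (I(R) = 8*11 = 88)
A(s, C) = 3
K(S) = 5 (K(S) = 3 + 2 = 5)
W = 99/35 (W = -55*1/35 - 22*(-⅕) = -11/7 + 22/5 = 99/35 ≈ 2.8286)
Y = 99/35 ≈ 2.8286
K(5)*(I(-7) + Y) = 5*(88 + 99/35) = 5*(3179/35) = 3179/7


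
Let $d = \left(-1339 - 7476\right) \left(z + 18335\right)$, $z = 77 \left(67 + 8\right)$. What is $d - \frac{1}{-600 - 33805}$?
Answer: $- \frac{7312082608249}{34405} \approx -2.1253 \cdot 10^{8}$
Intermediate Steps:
$z = 5775$ ($z = 77 \cdot 75 = 5775$)
$d = -212529650$ ($d = \left(-1339 - 7476\right) \left(5775 + 18335\right) = \left(-8815\right) 24110 = -212529650$)
$d - \frac{1}{-600 - 33805} = -212529650 - \frac{1}{-600 - 33805} = -212529650 - \frac{1}{-34405} = -212529650 - - \frac{1}{34405} = -212529650 + \frac{1}{34405} = - \frac{7312082608249}{34405}$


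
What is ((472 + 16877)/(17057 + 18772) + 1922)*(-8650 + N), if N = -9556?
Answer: -418013929174/11943 ≈ -3.5001e+7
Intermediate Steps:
((472 + 16877)/(17057 + 18772) + 1922)*(-8650 + N) = ((472 + 16877)/(17057 + 18772) + 1922)*(-8650 - 9556) = (17349/35829 + 1922)*(-18206) = (17349*(1/35829) + 1922)*(-18206) = (5783/11943 + 1922)*(-18206) = (22960229/11943)*(-18206) = -418013929174/11943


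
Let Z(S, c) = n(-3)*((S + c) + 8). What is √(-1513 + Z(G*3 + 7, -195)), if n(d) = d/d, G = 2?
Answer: I*√1687 ≈ 41.073*I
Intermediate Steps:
n(d) = 1
Z(S, c) = 8 + S + c (Z(S, c) = 1*((S + c) + 8) = 1*(8 + S + c) = 8 + S + c)
√(-1513 + Z(G*3 + 7, -195)) = √(-1513 + (8 + (2*3 + 7) - 195)) = √(-1513 + (8 + (6 + 7) - 195)) = √(-1513 + (8 + 13 - 195)) = √(-1513 - 174) = √(-1687) = I*√1687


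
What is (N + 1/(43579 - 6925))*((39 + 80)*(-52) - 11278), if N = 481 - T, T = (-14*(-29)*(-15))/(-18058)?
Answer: -11294314367395/1345321 ≈ -8.3953e+6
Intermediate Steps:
T = 3045/9029 (T = (406*(-15))*(-1/18058) = -6090*(-1/18058) = 3045/9029 ≈ 0.33725)
N = 4339904/9029 (N = 481 - 1*3045/9029 = 481 - 3045/9029 = 4339904/9029 ≈ 480.66)
(N + 1/(43579 - 6925))*((39 + 80)*(-52) - 11278) = (4339904/9029 + 1/(43579 - 6925))*((39 + 80)*(-52) - 11278) = (4339904/9029 + 1/36654)*(119*(-52) - 11278) = (4339904/9029 + 1/36654)*(-6188 - 11278) = (159074850245/330948966)*(-17466) = -11294314367395/1345321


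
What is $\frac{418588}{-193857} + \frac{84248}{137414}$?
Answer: $- \frac{20593893448}{13319332899} \approx -1.5462$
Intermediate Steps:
$\frac{418588}{-193857} + \frac{84248}{137414} = 418588 \left(- \frac{1}{193857}\right) + 84248 \cdot \frac{1}{137414} = - \frac{418588}{193857} + \frac{42124}{68707} = - \frac{20593893448}{13319332899}$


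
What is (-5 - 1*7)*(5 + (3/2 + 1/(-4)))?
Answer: -75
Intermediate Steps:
(-5 - 1*7)*(5 + (3/2 + 1/(-4))) = (-5 - 7)*(5 + (3*(½) + 1*(-¼))) = -12*(5 + (3/2 - ¼)) = -12*(5 + 5/4) = -12*25/4 = -75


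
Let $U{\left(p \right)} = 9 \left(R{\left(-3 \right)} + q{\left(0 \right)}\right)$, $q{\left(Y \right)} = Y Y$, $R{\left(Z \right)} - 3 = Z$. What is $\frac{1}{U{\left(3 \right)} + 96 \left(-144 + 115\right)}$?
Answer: $- \frac{1}{2784} \approx -0.0003592$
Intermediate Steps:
$R{\left(Z \right)} = 3 + Z$
$q{\left(Y \right)} = Y^{2}$
$U{\left(p \right)} = 0$ ($U{\left(p \right)} = 9 \left(\left(3 - 3\right) + 0^{2}\right) = 9 \left(0 + 0\right) = 9 \cdot 0 = 0$)
$\frac{1}{U{\left(3 \right)} + 96 \left(-144 + 115\right)} = \frac{1}{0 + 96 \left(-144 + 115\right)} = \frac{1}{0 + 96 \left(-29\right)} = \frac{1}{0 - 2784} = \frac{1}{-2784} = - \frac{1}{2784}$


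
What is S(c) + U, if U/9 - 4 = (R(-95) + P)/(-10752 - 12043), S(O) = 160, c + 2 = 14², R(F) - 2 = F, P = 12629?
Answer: 4354996/22795 ≈ 191.05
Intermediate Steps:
R(F) = 2 + F
c = 194 (c = -2 + 14² = -2 + 196 = 194)
U = 707796/22795 (U = 36 + 9*(((2 - 95) + 12629)/(-10752 - 12043)) = 36 + 9*((-93 + 12629)/(-22795)) = 36 + 9*(12536*(-1/22795)) = 36 + 9*(-12536/22795) = 36 - 112824/22795 = 707796/22795 ≈ 31.051)
S(c) + U = 160 + 707796/22795 = 4354996/22795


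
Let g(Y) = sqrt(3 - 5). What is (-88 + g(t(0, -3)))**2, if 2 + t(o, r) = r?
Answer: (88 - I*sqrt(2))**2 ≈ 7742.0 - 248.9*I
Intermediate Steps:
t(o, r) = -2 + r
g(Y) = I*sqrt(2) (g(Y) = sqrt(-2) = I*sqrt(2))
(-88 + g(t(0, -3)))**2 = (-88 + I*sqrt(2))**2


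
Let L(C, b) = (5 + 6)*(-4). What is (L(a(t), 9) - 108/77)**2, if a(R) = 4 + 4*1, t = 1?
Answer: 12222016/5929 ≈ 2061.4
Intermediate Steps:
a(R) = 8 (a(R) = 4 + 4 = 8)
L(C, b) = -44 (L(C, b) = 11*(-4) = -44)
(L(a(t), 9) - 108/77)**2 = (-44 - 108/77)**2 = (-3496/77)**2 = 12222016/5929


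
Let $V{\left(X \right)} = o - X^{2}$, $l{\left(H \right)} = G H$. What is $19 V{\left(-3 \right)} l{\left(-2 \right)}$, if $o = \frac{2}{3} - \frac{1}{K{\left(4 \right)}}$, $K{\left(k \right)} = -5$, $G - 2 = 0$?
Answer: $\frac{9272}{15} \approx 618.13$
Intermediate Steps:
$G = 2$ ($G = 2 + 0 = 2$)
$o = \frac{13}{15}$ ($o = \frac{2}{3} - \frac{1}{-5} = 2 \cdot \frac{1}{3} - - \frac{1}{5} = \frac{2}{3} + \frac{1}{5} = \frac{13}{15} \approx 0.86667$)
$l{\left(H \right)} = 2 H$
$V{\left(X \right)} = \frac{13}{15} - X^{2}$
$19 V{\left(-3 \right)} l{\left(-2 \right)} = 19 \left(\frac{13}{15} - \left(-3\right)^{2}\right) 2 \left(-2\right) = 19 \left(\frac{13}{15} - 9\right) \left(-4\right) = 19 \left(- \frac{122}{15}\right) \left(-4\right) = \left(- \frac{2318}{15}\right) \left(-4\right) = \frac{9272}{15}$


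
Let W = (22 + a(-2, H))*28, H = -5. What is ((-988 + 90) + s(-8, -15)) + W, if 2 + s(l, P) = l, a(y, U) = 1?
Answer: -264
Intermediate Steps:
s(l, P) = -2 + l
W = 644 (W = (22 + 1)*28 = 23*28 = 644)
((-988 + 90) + s(-8, -15)) + W = ((-988 + 90) + (-2 - 8)) + 644 = (-898 - 10) + 644 = -908 + 644 = -264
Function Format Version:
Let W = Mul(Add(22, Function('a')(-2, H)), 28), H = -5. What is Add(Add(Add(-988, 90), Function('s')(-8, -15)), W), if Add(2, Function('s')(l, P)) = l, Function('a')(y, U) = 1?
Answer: -264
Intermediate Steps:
Function('s')(l, P) = Add(-2, l)
W = 644 (W = Mul(Add(22, 1), 28) = Mul(23, 28) = 644)
Add(Add(Add(-988, 90), Function('s')(-8, -15)), W) = Add(Add(Add(-988, 90), Add(-2, -8)), 644) = Add(Add(-898, -10), 644) = Add(-908, 644) = -264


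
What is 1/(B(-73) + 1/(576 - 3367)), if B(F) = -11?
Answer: -2791/30702 ≈ -0.090906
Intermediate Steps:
1/(B(-73) + 1/(576 - 3367)) = 1/(-11 + 1/(576 - 3367)) = 1/(-11 + 1/(-2791)) = 1/(-11 - 1/2791) = 1/(-30702/2791) = -2791/30702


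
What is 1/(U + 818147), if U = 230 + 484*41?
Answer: 1/838221 ≈ 1.1930e-6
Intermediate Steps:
U = 20074 (U = 230 + 19844 = 20074)
1/(U + 818147) = 1/(20074 + 818147) = 1/838221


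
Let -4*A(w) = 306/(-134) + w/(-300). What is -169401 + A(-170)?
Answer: -1361980589/8040 ≈ -1.6940e+5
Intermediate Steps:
A(w) = 153/268 + w/1200 (A(w) = -(306/(-134) + w/(-300))/4 = -(306*(-1/134) + w*(-1/300))/4 = -(-153/67 - w/300)/4 = 153/268 + w/1200)
-169401 + A(-170) = -169401 + (153/268 + (1/1200)*(-170)) = -169401 + (153/268 - 17/120) = -169401 + 3451/8040 = -1361980589/8040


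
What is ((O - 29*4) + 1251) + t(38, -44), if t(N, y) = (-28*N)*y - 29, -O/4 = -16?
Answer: 47986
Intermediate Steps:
O = 64 (O = -4*(-16) = 64)
t(N, y) = -29 - 28*N*y (t(N, y) = -28*N*y - 29 = -29 - 28*N*y)
((O - 29*4) + 1251) + t(38, -44) = ((64 - 29*4) + 1251) + (-29 - 28*38*(-44)) = ((64 - 116) + 1251) + (-29 + 46816) = (-52 + 1251) + 46787 = 1199 + 46787 = 47986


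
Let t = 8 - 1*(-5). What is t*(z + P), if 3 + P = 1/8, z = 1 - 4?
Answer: -611/8 ≈ -76.375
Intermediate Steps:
z = -3
t = 13 (t = 8 + 5 = 13)
P = -23/8 (P = -3 + 1/8 = -3 + ⅛ = -23/8 ≈ -2.8750)
t*(z + P) = 13*(-3 - 23/8) = 13*(-47/8) = -611/8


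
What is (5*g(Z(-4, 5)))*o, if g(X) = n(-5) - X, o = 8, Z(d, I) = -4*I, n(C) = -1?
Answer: 760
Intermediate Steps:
g(X) = -1 - X
(5*g(Z(-4, 5)))*o = (5*(-1 - (-4)*5))*8 = (5*(-1 - 1*(-20)))*8 = (5*(-1 + 20))*8 = (5*19)*8 = 95*8 = 760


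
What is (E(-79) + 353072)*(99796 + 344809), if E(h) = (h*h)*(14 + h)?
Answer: -23383110765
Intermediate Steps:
E(h) = h**2*(14 + h)
(E(-79) + 353072)*(99796 + 344809) = ((-79)**2*(14 - 79) + 353072)*(99796 + 344809) = (6241*(-65) + 353072)*444605 = (-405665 + 353072)*444605 = -52593*444605 = -23383110765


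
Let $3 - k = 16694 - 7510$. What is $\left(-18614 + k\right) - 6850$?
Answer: $-34645$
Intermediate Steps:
$k = -9181$ ($k = 3 - \left(16694 - 7510\right) = 3 - 9184 = -9181$)
$\left(-18614 + k\right) - 6850 = \left(-18614 - 9181\right) - 6850 = -27795 - 6850 = -34645$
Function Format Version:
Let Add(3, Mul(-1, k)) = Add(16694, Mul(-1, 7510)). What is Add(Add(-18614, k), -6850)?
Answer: -34645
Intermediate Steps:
k = -9181 (k = Add(3, Mul(-1, Add(16694, Mul(-1, 7510)))) = Add(3, Mul(-1, Add(16694, -7510))) = Add(3, Mul(-1, 9184)) = Add(3, -9184) = -9181)
Add(Add(-18614, k), -6850) = Add(Add(-18614, -9181), -6850) = Add(-27795, -6850) = -34645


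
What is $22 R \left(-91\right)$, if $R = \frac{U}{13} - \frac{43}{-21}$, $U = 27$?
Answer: $- \frac{24772}{3} \approx -8257.3$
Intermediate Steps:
$R = \frac{1126}{273}$ ($R = \frac{27}{13} - \frac{43}{-21} = 27 \cdot \frac{1}{13} - - \frac{43}{21} = \frac{27}{13} + \frac{43}{21} = \frac{1126}{273} \approx 4.1245$)
$22 R \left(-91\right) = 22 \cdot \frac{1126}{273} \left(-91\right) = \frac{24772}{273} \left(-91\right) = - \frac{24772}{3}$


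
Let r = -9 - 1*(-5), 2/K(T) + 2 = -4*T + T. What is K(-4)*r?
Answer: -⅘ ≈ -0.80000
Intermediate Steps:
K(T) = 2/(-2 - 3*T) (K(T) = 2/(-2 + (-4*T + T)) = 2/(-2 - 3*T))
r = -4 (r = -9 + 5 = -4)
K(-4)*r = -2/(2 + 3*(-4))*(-4) = -2/(2 - 12)*(-4) = -2/(-10)*(-4) = -2*(-⅒)*(-4) = (⅕)*(-4) = -⅘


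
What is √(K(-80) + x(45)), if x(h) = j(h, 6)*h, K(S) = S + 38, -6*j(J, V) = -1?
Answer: I*√138/2 ≈ 5.8737*I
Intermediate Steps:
j(J, V) = ⅙ (j(J, V) = -⅙*(-1) = ⅙)
K(S) = 38 + S
x(h) = h/6
√(K(-80) + x(45)) = √((38 - 80) + (⅙)*45) = √(-42 + 15/2) = √(-69/2) = I*√138/2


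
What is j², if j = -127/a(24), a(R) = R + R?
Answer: 16129/2304 ≈ 7.0004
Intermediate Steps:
a(R) = 2*R
j = -127/48 (j = -127/(2*24) = -127/48 ≈ -2.6458)
j² = (-127/48)² = 16129/2304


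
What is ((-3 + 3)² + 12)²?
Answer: 144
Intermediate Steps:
((-3 + 3)² + 12)² = (0² + 12)² = (0 + 12)² = 12² = 144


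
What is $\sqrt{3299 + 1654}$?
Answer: $\sqrt{4953} \approx 70.378$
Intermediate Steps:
$\sqrt{3299 + 1654} = \sqrt{4953}$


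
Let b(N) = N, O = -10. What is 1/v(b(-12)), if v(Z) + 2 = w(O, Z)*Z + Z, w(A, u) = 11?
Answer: -1/146 ≈ -0.0068493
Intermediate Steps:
v(Z) = -2 + 12*Z (v(Z) = -2 + (11*Z + Z) = -2 + 12*Z)
1/v(b(-12)) = 1/(-2 + 12*(-12)) = 1/(-2 - 144) = 1/(-146) = -1/146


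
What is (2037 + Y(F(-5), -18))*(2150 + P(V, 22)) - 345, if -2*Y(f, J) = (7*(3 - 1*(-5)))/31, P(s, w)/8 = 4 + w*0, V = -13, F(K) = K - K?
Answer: 137714963/31 ≈ 4.4424e+6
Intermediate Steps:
F(K) = 0
P(s, w) = 32 (P(s, w) = 8*(4 + w*0) = 8*(4 + 0) = 8*4 = 32)
Y(f, J) = -28/31 (Y(f, J) = -7*(3 - 1*(-5))/(2*31) = -7*(3 + 5)/(2*31) = -7*8/(2*31) = -28/31)
(2037 + Y(F(-5), -18))*(2150 + P(V, 22)) - 345 = (2037 - 28/31)*(2150 + 32) - 345 = (63119/31)*2182 - 345 = 137725658/31 - 345 = 137714963/31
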